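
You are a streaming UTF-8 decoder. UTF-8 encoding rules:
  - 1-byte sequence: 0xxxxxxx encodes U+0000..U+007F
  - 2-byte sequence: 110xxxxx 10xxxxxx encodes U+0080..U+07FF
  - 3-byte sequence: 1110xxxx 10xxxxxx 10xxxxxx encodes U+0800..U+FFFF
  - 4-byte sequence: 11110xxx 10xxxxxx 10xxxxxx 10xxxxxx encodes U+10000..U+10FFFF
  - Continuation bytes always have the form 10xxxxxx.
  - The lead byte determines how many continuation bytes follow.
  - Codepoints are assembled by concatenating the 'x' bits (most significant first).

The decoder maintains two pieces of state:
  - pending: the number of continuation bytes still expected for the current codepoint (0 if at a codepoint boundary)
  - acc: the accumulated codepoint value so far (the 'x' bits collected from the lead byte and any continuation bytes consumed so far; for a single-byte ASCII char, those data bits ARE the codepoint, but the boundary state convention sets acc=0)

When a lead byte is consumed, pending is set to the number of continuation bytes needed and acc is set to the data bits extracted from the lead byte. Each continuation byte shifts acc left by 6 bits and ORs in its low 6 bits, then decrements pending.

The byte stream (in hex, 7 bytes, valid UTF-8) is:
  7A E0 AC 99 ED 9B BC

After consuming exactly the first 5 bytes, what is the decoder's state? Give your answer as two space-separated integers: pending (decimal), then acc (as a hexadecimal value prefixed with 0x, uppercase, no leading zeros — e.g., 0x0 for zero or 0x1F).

Answer: 2 0xD

Derivation:
Byte[0]=7A: 1-byte. pending=0, acc=0x0
Byte[1]=E0: 3-byte lead. pending=2, acc=0x0
Byte[2]=AC: continuation. acc=(acc<<6)|0x2C=0x2C, pending=1
Byte[3]=99: continuation. acc=(acc<<6)|0x19=0xB19, pending=0
Byte[4]=ED: 3-byte lead. pending=2, acc=0xD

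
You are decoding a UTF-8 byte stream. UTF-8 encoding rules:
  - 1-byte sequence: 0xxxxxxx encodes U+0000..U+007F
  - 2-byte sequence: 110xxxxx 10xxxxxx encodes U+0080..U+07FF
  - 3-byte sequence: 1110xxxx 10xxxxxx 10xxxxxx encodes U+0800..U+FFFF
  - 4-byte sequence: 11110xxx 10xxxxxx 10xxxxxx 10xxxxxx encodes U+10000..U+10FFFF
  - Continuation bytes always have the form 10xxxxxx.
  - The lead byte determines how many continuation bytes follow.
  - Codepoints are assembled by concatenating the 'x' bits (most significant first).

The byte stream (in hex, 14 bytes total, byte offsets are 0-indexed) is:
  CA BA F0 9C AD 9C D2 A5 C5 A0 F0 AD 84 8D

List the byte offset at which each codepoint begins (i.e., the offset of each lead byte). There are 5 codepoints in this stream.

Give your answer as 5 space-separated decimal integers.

Answer: 0 2 6 8 10

Derivation:
Byte[0]=CA: 2-byte lead, need 1 cont bytes. acc=0xA
Byte[1]=BA: continuation. acc=(acc<<6)|0x3A=0x2BA
Completed: cp=U+02BA (starts at byte 0)
Byte[2]=F0: 4-byte lead, need 3 cont bytes. acc=0x0
Byte[3]=9C: continuation. acc=(acc<<6)|0x1C=0x1C
Byte[4]=AD: continuation. acc=(acc<<6)|0x2D=0x72D
Byte[5]=9C: continuation. acc=(acc<<6)|0x1C=0x1CB5C
Completed: cp=U+1CB5C (starts at byte 2)
Byte[6]=D2: 2-byte lead, need 1 cont bytes. acc=0x12
Byte[7]=A5: continuation. acc=(acc<<6)|0x25=0x4A5
Completed: cp=U+04A5 (starts at byte 6)
Byte[8]=C5: 2-byte lead, need 1 cont bytes. acc=0x5
Byte[9]=A0: continuation. acc=(acc<<6)|0x20=0x160
Completed: cp=U+0160 (starts at byte 8)
Byte[10]=F0: 4-byte lead, need 3 cont bytes. acc=0x0
Byte[11]=AD: continuation. acc=(acc<<6)|0x2D=0x2D
Byte[12]=84: continuation. acc=(acc<<6)|0x04=0xB44
Byte[13]=8D: continuation. acc=(acc<<6)|0x0D=0x2D10D
Completed: cp=U+2D10D (starts at byte 10)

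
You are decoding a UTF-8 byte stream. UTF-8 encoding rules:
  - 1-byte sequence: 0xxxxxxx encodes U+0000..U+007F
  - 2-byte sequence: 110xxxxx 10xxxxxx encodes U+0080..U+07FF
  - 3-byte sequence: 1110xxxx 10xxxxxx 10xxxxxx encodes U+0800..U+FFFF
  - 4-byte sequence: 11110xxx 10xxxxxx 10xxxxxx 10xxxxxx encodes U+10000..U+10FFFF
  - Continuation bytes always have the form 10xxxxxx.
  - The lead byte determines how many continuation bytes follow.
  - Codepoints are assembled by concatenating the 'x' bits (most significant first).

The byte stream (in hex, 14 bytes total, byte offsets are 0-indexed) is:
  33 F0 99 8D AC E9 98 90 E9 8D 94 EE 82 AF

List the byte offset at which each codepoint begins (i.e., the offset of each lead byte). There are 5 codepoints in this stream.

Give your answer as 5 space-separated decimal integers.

Answer: 0 1 5 8 11

Derivation:
Byte[0]=33: 1-byte ASCII. cp=U+0033
Byte[1]=F0: 4-byte lead, need 3 cont bytes. acc=0x0
Byte[2]=99: continuation. acc=(acc<<6)|0x19=0x19
Byte[3]=8D: continuation. acc=(acc<<6)|0x0D=0x64D
Byte[4]=AC: continuation. acc=(acc<<6)|0x2C=0x1936C
Completed: cp=U+1936C (starts at byte 1)
Byte[5]=E9: 3-byte lead, need 2 cont bytes. acc=0x9
Byte[6]=98: continuation. acc=(acc<<6)|0x18=0x258
Byte[7]=90: continuation. acc=(acc<<6)|0x10=0x9610
Completed: cp=U+9610 (starts at byte 5)
Byte[8]=E9: 3-byte lead, need 2 cont bytes. acc=0x9
Byte[9]=8D: continuation. acc=(acc<<6)|0x0D=0x24D
Byte[10]=94: continuation. acc=(acc<<6)|0x14=0x9354
Completed: cp=U+9354 (starts at byte 8)
Byte[11]=EE: 3-byte lead, need 2 cont bytes. acc=0xE
Byte[12]=82: continuation. acc=(acc<<6)|0x02=0x382
Byte[13]=AF: continuation. acc=(acc<<6)|0x2F=0xE0AF
Completed: cp=U+E0AF (starts at byte 11)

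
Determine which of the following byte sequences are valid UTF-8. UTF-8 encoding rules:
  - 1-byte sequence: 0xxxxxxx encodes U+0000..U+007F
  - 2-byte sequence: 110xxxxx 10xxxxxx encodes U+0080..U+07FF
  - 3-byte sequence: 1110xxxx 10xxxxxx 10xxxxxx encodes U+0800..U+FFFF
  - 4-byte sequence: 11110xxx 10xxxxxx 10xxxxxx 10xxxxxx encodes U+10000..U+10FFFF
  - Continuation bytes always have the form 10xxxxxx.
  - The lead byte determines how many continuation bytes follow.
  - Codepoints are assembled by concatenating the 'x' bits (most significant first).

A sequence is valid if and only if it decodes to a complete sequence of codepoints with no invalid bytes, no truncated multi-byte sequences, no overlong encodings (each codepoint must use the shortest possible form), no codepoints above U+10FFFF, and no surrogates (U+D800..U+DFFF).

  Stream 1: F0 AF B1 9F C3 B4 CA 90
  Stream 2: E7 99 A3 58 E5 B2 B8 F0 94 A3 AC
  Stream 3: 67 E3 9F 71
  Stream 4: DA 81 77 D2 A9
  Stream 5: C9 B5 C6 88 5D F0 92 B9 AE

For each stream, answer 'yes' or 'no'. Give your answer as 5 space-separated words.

Stream 1: decodes cleanly. VALID
Stream 2: decodes cleanly. VALID
Stream 3: error at byte offset 3. INVALID
Stream 4: decodes cleanly. VALID
Stream 5: decodes cleanly. VALID

Answer: yes yes no yes yes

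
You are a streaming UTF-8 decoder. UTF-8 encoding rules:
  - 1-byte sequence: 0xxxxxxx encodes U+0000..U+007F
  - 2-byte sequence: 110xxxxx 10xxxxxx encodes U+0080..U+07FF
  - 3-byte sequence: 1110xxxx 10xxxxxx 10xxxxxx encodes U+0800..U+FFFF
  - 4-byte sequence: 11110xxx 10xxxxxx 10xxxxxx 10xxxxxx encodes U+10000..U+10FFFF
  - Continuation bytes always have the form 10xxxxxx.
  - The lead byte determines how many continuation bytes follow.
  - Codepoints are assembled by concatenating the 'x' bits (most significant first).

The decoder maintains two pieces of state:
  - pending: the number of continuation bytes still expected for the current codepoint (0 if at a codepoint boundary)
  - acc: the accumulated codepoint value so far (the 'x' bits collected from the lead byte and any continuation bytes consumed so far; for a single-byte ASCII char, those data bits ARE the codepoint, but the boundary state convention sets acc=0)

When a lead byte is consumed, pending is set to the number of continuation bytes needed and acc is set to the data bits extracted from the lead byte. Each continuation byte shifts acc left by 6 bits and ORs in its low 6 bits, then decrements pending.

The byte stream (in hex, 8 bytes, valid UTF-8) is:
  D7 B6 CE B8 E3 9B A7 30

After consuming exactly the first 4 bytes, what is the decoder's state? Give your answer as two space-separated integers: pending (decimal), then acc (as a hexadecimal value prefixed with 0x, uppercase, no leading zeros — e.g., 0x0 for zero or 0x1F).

Answer: 0 0x3B8

Derivation:
Byte[0]=D7: 2-byte lead. pending=1, acc=0x17
Byte[1]=B6: continuation. acc=(acc<<6)|0x36=0x5F6, pending=0
Byte[2]=CE: 2-byte lead. pending=1, acc=0xE
Byte[3]=B8: continuation. acc=(acc<<6)|0x38=0x3B8, pending=0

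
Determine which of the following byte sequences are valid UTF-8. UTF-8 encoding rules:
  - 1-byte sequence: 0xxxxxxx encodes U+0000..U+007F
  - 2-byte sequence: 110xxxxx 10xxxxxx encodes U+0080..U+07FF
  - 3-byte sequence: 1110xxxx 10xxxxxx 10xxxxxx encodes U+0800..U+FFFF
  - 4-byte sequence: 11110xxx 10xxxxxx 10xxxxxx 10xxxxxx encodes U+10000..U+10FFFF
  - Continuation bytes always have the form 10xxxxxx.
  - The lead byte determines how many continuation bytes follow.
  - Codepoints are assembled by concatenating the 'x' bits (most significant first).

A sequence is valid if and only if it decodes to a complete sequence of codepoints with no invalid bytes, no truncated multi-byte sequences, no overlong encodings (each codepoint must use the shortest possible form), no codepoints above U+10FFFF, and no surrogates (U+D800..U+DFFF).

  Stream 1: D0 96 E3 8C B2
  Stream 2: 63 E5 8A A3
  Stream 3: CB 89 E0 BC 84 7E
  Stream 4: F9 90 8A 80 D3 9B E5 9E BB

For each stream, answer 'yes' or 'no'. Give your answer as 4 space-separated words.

Answer: yes yes yes no

Derivation:
Stream 1: decodes cleanly. VALID
Stream 2: decodes cleanly. VALID
Stream 3: decodes cleanly. VALID
Stream 4: error at byte offset 0. INVALID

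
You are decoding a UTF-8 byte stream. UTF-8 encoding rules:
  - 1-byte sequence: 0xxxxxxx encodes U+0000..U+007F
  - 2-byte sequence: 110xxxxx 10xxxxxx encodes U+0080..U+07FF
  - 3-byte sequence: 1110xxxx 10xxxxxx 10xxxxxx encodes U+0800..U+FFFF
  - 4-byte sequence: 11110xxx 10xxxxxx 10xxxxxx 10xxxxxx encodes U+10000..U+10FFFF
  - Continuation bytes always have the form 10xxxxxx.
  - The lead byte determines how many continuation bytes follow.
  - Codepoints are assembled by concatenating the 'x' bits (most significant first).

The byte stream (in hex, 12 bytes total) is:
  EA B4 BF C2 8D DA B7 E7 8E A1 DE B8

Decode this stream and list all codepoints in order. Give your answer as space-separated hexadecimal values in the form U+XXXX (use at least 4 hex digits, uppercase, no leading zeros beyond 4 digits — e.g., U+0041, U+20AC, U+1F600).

Byte[0]=EA: 3-byte lead, need 2 cont bytes. acc=0xA
Byte[1]=B4: continuation. acc=(acc<<6)|0x34=0x2B4
Byte[2]=BF: continuation. acc=(acc<<6)|0x3F=0xAD3F
Completed: cp=U+AD3F (starts at byte 0)
Byte[3]=C2: 2-byte lead, need 1 cont bytes. acc=0x2
Byte[4]=8D: continuation. acc=(acc<<6)|0x0D=0x8D
Completed: cp=U+008D (starts at byte 3)
Byte[5]=DA: 2-byte lead, need 1 cont bytes. acc=0x1A
Byte[6]=B7: continuation. acc=(acc<<6)|0x37=0x6B7
Completed: cp=U+06B7 (starts at byte 5)
Byte[7]=E7: 3-byte lead, need 2 cont bytes. acc=0x7
Byte[8]=8E: continuation. acc=(acc<<6)|0x0E=0x1CE
Byte[9]=A1: continuation. acc=(acc<<6)|0x21=0x73A1
Completed: cp=U+73A1 (starts at byte 7)
Byte[10]=DE: 2-byte lead, need 1 cont bytes. acc=0x1E
Byte[11]=B8: continuation. acc=(acc<<6)|0x38=0x7B8
Completed: cp=U+07B8 (starts at byte 10)

Answer: U+AD3F U+008D U+06B7 U+73A1 U+07B8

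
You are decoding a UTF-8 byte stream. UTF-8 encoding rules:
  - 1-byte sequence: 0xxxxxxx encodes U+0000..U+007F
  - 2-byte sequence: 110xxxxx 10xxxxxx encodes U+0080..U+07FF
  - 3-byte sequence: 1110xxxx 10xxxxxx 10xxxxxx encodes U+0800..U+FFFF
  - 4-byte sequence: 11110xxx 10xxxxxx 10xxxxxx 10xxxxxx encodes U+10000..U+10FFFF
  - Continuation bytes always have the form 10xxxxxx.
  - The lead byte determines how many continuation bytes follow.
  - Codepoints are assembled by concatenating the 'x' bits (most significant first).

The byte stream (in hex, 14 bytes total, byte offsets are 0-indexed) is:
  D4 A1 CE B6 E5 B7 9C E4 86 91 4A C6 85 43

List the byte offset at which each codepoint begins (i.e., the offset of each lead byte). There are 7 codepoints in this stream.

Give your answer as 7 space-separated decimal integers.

Answer: 0 2 4 7 10 11 13

Derivation:
Byte[0]=D4: 2-byte lead, need 1 cont bytes. acc=0x14
Byte[1]=A1: continuation. acc=(acc<<6)|0x21=0x521
Completed: cp=U+0521 (starts at byte 0)
Byte[2]=CE: 2-byte lead, need 1 cont bytes. acc=0xE
Byte[3]=B6: continuation. acc=(acc<<6)|0x36=0x3B6
Completed: cp=U+03B6 (starts at byte 2)
Byte[4]=E5: 3-byte lead, need 2 cont bytes. acc=0x5
Byte[5]=B7: continuation. acc=(acc<<6)|0x37=0x177
Byte[6]=9C: continuation. acc=(acc<<6)|0x1C=0x5DDC
Completed: cp=U+5DDC (starts at byte 4)
Byte[7]=E4: 3-byte lead, need 2 cont bytes. acc=0x4
Byte[8]=86: continuation. acc=(acc<<6)|0x06=0x106
Byte[9]=91: continuation. acc=(acc<<6)|0x11=0x4191
Completed: cp=U+4191 (starts at byte 7)
Byte[10]=4A: 1-byte ASCII. cp=U+004A
Byte[11]=C6: 2-byte lead, need 1 cont bytes. acc=0x6
Byte[12]=85: continuation. acc=(acc<<6)|0x05=0x185
Completed: cp=U+0185 (starts at byte 11)
Byte[13]=43: 1-byte ASCII. cp=U+0043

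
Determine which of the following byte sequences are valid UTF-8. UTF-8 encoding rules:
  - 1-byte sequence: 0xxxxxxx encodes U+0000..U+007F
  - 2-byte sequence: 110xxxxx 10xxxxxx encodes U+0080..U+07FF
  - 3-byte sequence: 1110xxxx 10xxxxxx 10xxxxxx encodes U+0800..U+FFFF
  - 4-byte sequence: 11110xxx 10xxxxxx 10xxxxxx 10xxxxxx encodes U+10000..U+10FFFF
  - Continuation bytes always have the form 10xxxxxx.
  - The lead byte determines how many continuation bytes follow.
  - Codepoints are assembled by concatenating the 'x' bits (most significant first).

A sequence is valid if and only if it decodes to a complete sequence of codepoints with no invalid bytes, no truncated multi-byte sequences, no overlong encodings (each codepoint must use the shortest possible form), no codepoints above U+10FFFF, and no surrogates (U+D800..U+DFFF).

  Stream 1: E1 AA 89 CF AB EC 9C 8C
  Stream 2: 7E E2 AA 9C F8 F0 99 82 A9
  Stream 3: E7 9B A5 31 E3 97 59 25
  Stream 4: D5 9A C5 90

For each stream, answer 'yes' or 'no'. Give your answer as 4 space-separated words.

Stream 1: decodes cleanly. VALID
Stream 2: error at byte offset 4. INVALID
Stream 3: error at byte offset 6. INVALID
Stream 4: decodes cleanly. VALID

Answer: yes no no yes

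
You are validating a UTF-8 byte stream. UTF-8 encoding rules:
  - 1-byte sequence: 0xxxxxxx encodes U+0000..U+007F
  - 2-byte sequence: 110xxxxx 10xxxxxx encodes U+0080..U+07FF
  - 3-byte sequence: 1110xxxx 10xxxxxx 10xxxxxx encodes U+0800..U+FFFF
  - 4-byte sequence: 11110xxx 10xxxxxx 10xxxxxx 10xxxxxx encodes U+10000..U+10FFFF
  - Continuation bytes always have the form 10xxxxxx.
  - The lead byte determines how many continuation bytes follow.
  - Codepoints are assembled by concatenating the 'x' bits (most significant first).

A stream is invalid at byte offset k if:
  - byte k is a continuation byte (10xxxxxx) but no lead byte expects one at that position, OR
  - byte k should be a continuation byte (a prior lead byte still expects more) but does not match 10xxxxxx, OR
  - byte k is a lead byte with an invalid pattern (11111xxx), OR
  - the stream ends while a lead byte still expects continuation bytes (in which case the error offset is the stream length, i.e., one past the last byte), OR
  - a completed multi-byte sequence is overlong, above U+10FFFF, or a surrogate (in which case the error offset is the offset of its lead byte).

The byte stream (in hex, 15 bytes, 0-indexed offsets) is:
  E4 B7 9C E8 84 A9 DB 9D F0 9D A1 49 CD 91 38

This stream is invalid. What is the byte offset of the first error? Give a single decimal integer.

Answer: 11

Derivation:
Byte[0]=E4: 3-byte lead, need 2 cont bytes. acc=0x4
Byte[1]=B7: continuation. acc=(acc<<6)|0x37=0x137
Byte[2]=9C: continuation. acc=(acc<<6)|0x1C=0x4DDC
Completed: cp=U+4DDC (starts at byte 0)
Byte[3]=E8: 3-byte lead, need 2 cont bytes. acc=0x8
Byte[4]=84: continuation. acc=(acc<<6)|0x04=0x204
Byte[5]=A9: continuation. acc=(acc<<6)|0x29=0x8129
Completed: cp=U+8129 (starts at byte 3)
Byte[6]=DB: 2-byte lead, need 1 cont bytes. acc=0x1B
Byte[7]=9D: continuation. acc=(acc<<6)|0x1D=0x6DD
Completed: cp=U+06DD (starts at byte 6)
Byte[8]=F0: 4-byte lead, need 3 cont bytes. acc=0x0
Byte[9]=9D: continuation. acc=(acc<<6)|0x1D=0x1D
Byte[10]=A1: continuation. acc=(acc<<6)|0x21=0x761
Byte[11]=49: expected 10xxxxxx continuation. INVALID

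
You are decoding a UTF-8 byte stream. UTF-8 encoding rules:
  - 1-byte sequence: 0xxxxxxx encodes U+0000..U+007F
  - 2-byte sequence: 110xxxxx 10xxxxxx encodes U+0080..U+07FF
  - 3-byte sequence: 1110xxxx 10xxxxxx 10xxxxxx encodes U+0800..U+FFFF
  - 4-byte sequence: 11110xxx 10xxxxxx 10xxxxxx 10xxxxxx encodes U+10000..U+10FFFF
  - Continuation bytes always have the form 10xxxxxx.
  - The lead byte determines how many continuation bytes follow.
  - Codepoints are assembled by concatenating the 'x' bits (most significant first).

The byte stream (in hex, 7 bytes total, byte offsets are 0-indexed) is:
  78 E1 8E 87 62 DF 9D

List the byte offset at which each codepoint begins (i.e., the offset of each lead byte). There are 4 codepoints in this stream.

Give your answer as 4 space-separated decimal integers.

Byte[0]=78: 1-byte ASCII. cp=U+0078
Byte[1]=E1: 3-byte lead, need 2 cont bytes. acc=0x1
Byte[2]=8E: continuation. acc=(acc<<6)|0x0E=0x4E
Byte[3]=87: continuation. acc=(acc<<6)|0x07=0x1387
Completed: cp=U+1387 (starts at byte 1)
Byte[4]=62: 1-byte ASCII. cp=U+0062
Byte[5]=DF: 2-byte lead, need 1 cont bytes. acc=0x1F
Byte[6]=9D: continuation. acc=(acc<<6)|0x1D=0x7DD
Completed: cp=U+07DD (starts at byte 5)

Answer: 0 1 4 5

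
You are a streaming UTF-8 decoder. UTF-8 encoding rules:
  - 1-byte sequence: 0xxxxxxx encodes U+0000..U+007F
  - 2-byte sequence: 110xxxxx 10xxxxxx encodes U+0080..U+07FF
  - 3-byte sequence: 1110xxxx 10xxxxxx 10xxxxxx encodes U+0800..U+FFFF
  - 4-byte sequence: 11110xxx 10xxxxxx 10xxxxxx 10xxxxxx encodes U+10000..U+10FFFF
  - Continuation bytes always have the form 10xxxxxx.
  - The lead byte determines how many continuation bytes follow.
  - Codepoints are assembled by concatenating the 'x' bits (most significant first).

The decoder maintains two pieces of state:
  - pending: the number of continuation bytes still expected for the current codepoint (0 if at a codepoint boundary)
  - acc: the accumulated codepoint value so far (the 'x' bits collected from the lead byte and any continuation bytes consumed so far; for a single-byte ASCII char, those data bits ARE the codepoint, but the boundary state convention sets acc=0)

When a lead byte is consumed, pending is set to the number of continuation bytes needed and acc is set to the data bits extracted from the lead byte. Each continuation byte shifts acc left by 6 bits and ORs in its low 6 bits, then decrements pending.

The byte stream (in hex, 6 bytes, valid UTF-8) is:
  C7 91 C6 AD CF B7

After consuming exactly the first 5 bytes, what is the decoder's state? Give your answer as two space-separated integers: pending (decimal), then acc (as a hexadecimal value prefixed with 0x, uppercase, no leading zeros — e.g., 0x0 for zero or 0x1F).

Answer: 1 0xF

Derivation:
Byte[0]=C7: 2-byte lead. pending=1, acc=0x7
Byte[1]=91: continuation. acc=(acc<<6)|0x11=0x1D1, pending=0
Byte[2]=C6: 2-byte lead. pending=1, acc=0x6
Byte[3]=AD: continuation. acc=(acc<<6)|0x2D=0x1AD, pending=0
Byte[4]=CF: 2-byte lead. pending=1, acc=0xF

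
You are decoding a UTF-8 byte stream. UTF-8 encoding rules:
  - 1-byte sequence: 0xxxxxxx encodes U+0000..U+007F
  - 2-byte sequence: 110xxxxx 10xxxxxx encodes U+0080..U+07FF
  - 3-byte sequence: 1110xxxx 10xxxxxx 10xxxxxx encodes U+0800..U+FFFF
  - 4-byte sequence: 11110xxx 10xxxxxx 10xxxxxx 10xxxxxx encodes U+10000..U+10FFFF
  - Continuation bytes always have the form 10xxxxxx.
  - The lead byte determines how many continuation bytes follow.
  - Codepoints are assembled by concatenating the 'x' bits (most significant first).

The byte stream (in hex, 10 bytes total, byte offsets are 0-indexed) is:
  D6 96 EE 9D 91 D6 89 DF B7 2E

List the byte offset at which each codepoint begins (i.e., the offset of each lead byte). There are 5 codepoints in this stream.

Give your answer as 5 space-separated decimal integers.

Answer: 0 2 5 7 9

Derivation:
Byte[0]=D6: 2-byte lead, need 1 cont bytes. acc=0x16
Byte[1]=96: continuation. acc=(acc<<6)|0x16=0x596
Completed: cp=U+0596 (starts at byte 0)
Byte[2]=EE: 3-byte lead, need 2 cont bytes. acc=0xE
Byte[3]=9D: continuation. acc=(acc<<6)|0x1D=0x39D
Byte[4]=91: continuation. acc=(acc<<6)|0x11=0xE751
Completed: cp=U+E751 (starts at byte 2)
Byte[5]=D6: 2-byte lead, need 1 cont bytes. acc=0x16
Byte[6]=89: continuation. acc=(acc<<6)|0x09=0x589
Completed: cp=U+0589 (starts at byte 5)
Byte[7]=DF: 2-byte lead, need 1 cont bytes. acc=0x1F
Byte[8]=B7: continuation. acc=(acc<<6)|0x37=0x7F7
Completed: cp=U+07F7 (starts at byte 7)
Byte[9]=2E: 1-byte ASCII. cp=U+002E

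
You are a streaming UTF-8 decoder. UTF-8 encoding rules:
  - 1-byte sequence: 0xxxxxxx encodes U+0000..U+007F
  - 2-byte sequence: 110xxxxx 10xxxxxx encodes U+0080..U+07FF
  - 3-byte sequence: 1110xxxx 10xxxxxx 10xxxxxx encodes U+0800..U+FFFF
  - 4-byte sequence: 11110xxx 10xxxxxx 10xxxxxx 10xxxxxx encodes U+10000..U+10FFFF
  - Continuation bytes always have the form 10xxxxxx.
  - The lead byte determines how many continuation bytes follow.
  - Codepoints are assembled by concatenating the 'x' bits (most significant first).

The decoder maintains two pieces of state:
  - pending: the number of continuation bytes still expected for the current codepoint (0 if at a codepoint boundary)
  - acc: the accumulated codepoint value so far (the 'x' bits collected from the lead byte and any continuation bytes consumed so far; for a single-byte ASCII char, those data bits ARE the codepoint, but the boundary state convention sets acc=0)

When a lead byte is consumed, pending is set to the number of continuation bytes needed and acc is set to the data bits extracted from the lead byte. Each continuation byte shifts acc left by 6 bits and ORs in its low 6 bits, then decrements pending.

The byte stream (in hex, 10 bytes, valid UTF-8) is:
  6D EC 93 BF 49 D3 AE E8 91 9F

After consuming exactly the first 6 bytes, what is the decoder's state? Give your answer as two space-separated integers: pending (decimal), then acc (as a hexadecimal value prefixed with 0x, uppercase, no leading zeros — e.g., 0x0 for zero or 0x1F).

Byte[0]=6D: 1-byte. pending=0, acc=0x0
Byte[1]=EC: 3-byte lead. pending=2, acc=0xC
Byte[2]=93: continuation. acc=(acc<<6)|0x13=0x313, pending=1
Byte[3]=BF: continuation. acc=(acc<<6)|0x3F=0xC4FF, pending=0
Byte[4]=49: 1-byte. pending=0, acc=0x0
Byte[5]=D3: 2-byte lead. pending=1, acc=0x13

Answer: 1 0x13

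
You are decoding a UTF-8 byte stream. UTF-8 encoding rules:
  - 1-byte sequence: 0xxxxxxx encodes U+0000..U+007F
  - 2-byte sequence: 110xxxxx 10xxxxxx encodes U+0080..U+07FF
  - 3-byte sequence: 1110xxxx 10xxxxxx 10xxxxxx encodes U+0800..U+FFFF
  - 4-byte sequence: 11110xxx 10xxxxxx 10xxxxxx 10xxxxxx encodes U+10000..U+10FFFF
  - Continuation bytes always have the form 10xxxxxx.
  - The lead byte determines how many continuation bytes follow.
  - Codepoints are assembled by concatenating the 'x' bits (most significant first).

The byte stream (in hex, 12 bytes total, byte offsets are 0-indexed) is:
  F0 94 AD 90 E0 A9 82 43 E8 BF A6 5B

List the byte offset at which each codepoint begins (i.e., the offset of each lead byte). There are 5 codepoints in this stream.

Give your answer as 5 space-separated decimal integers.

Answer: 0 4 7 8 11

Derivation:
Byte[0]=F0: 4-byte lead, need 3 cont bytes. acc=0x0
Byte[1]=94: continuation. acc=(acc<<6)|0x14=0x14
Byte[2]=AD: continuation. acc=(acc<<6)|0x2D=0x52D
Byte[3]=90: continuation. acc=(acc<<6)|0x10=0x14B50
Completed: cp=U+14B50 (starts at byte 0)
Byte[4]=E0: 3-byte lead, need 2 cont bytes. acc=0x0
Byte[5]=A9: continuation. acc=(acc<<6)|0x29=0x29
Byte[6]=82: continuation. acc=(acc<<6)|0x02=0xA42
Completed: cp=U+0A42 (starts at byte 4)
Byte[7]=43: 1-byte ASCII. cp=U+0043
Byte[8]=E8: 3-byte lead, need 2 cont bytes. acc=0x8
Byte[9]=BF: continuation. acc=(acc<<6)|0x3F=0x23F
Byte[10]=A6: continuation. acc=(acc<<6)|0x26=0x8FE6
Completed: cp=U+8FE6 (starts at byte 8)
Byte[11]=5B: 1-byte ASCII. cp=U+005B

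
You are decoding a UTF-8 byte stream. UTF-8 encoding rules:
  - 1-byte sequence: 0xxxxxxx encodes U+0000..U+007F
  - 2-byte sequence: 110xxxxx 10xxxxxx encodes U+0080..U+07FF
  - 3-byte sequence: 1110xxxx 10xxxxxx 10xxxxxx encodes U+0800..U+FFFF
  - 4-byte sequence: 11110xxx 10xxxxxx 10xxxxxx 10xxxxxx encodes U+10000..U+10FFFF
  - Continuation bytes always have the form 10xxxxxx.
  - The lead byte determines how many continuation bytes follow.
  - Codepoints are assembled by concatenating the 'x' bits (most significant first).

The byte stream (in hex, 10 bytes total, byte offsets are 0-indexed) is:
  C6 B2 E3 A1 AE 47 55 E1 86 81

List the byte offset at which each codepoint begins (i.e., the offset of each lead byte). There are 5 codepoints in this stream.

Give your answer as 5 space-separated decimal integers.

Byte[0]=C6: 2-byte lead, need 1 cont bytes. acc=0x6
Byte[1]=B2: continuation. acc=(acc<<6)|0x32=0x1B2
Completed: cp=U+01B2 (starts at byte 0)
Byte[2]=E3: 3-byte lead, need 2 cont bytes. acc=0x3
Byte[3]=A1: continuation. acc=(acc<<6)|0x21=0xE1
Byte[4]=AE: continuation. acc=(acc<<6)|0x2E=0x386E
Completed: cp=U+386E (starts at byte 2)
Byte[5]=47: 1-byte ASCII. cp=U+0047
Byte[6]=55: 1-byte ASCII. cp=U+0055
Byte[7]=E1: 3-byte lead, need 2 cont bytes. acc=0x1
Byte[8]=86: continuation. acc=(acc<<6)|0x06=0x46
Byte[9]=81: continuation. acc=(acc<<6)|0x01=0x1181
Completed: cp=U+1181 (starts at byte 7)

Answer: 0 2 5 6 7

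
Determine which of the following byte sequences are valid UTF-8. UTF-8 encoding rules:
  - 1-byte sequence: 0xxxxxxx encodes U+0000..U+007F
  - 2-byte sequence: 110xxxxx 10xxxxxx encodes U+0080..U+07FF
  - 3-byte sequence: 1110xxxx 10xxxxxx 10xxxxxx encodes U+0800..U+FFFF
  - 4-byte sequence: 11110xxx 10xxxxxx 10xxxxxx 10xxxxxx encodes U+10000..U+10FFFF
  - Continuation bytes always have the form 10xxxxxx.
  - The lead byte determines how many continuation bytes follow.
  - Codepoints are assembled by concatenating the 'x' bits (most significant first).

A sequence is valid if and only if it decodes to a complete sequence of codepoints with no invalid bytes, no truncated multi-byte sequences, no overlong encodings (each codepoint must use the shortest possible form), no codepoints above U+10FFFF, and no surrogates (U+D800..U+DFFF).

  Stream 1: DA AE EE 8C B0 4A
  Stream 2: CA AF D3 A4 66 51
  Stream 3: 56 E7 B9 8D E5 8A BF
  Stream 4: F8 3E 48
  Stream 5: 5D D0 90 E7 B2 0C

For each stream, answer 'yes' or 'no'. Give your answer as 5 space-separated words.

Stream 1: decodes cleanly. VALID
Stream 2: decodes cleanly. VALID
Stream 3: decodes cleanly. VALID
Stream 4: error at byte offset 0. INVALID
Stream 5: error at byte offset 5. INVALID

Answer: yes yes yes no no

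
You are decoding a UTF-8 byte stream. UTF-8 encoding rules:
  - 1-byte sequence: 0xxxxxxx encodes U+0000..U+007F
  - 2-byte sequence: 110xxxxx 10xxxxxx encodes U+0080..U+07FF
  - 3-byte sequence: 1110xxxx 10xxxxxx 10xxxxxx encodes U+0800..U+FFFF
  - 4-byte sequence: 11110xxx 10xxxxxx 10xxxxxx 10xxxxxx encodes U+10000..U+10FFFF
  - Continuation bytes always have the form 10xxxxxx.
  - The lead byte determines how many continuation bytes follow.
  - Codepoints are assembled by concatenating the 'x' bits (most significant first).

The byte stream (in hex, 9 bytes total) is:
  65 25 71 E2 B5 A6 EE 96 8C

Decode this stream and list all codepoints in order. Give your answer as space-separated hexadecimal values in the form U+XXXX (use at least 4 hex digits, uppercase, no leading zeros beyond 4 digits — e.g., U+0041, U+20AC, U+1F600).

Answer: U+0065 U+0025 U+0071 U+2D66 U+E58C

Derivation:
Byte[0]=65: 1-byte ASCII. cp=U+0065
Byte[1]=25: 1-byte ASCII. cp=U+0025
Byte[2]=71: 1-byte ASCII. cp=U+0071
Byte[3]=E2: 3-byte lead, need 2 cont bytes. acc=0x2
Byte[4]=B5: continuation. acc=(acc<<6)|0x35=0xB5
Byte[5]=A6: continuation. acc=(acc<<6)|0x26=0x2D66
Completed: cp=U+2D66 (starts at byte 3)
Byte[6]=EE: 3-byte lead, need 2 cont bytes. acc=0xE
Byte[7]=96: continuation. acc=(acc<<6)|0x16=0x396
Byte[8]=8C: continuation. acc=(acc<<6)|0x0C=0xE58C
Completed: cp=U+E58C (starts at byte 6)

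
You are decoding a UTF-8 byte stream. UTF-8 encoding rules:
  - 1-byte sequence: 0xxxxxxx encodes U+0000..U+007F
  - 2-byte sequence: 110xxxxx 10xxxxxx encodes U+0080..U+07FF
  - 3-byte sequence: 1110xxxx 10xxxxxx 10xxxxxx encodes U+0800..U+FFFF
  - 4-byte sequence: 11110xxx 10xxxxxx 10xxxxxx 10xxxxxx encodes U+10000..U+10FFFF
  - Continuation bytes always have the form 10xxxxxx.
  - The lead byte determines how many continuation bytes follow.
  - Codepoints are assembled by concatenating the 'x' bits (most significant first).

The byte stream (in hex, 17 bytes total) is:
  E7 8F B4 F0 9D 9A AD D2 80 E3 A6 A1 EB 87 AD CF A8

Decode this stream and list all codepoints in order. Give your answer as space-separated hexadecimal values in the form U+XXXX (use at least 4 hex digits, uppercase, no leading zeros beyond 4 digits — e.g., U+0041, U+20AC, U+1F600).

Byte[0]=E7: 3-byte lead, need 2 cont bytes. acc=0x7
Byte[1]=8F: continuation. acc=(acc<<6)|0x0F=0x1CF
Byte[2]=B4: continuation. acc=(acc<<6)|0x34=0x73F4
Completed: cp=U+73F4 (starts at byte 0)
Byte[3]=F0: 4-byte lead, need 3 cont bytes. acc=0x0
Byte[4]=9D: continuation. acc=(acc<<6)|0x1D=0x1D
Byte[5]=9A: continuation. acc=(acc<<6)|0x1A=0x75A
Byte[6]=AD: continuation. acc=(acc<<6)|0x2D=0x1D6AD
Completed: cp=U+1D6AD (starts at byte 3)
Byte[7]=D2: 2-byte lead, need 1 cont bytes. acc=0x12
Byte[8]=80: continuation. acc=(acc<<6)|0x00=0x480
Completed: cp=U+0480 (starts at byte 7)
Byte[9]=E3: 3-byte lead, need 2 cont bytes. acc=0x3
Byte[10]=A6: continuation. acc=(acc<<6)|0x26=0xE6
Byte[11]=A1: continuation. acc=(acc<<6)|0x21=0x39A1
Completed: cp=U+39A1 (starts at byte 9)
Byte[12]=EB: 3-byte lead, need 2 cont bytes. acc=0xB
Byte[13]=87: continuation. acc=(acc<<6)|0x07=0x2C7
Byte[14]=AD: continuation. acc=(acc<<6)|0x2D=0xB1ED
Completed: cp=U+B1ED (starts at byte 12)
Byte[15]=CF: 2-byte lead, need 1 cont bytes. acc=0xF
Byte[16]=A8: continuation. acc=(acc<<6)|0x28=0x3E8
Completed: cp=U+03E8 (starts at byte 15)

Answer: U+73F4 U+1D6AD U+0480 U+39A1 U+B1ED U+03E8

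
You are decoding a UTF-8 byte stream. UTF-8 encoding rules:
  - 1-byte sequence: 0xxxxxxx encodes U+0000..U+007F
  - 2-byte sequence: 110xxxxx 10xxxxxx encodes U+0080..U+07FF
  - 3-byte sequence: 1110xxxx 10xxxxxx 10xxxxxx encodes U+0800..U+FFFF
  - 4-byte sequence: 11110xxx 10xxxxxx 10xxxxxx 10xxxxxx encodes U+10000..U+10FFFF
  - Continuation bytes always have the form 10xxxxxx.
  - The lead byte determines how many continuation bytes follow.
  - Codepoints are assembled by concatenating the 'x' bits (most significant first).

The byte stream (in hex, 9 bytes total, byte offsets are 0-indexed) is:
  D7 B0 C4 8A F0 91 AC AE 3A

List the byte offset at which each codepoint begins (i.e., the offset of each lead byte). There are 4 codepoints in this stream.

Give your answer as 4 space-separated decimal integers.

Answer: 0 2 4 8

Derivation:
Byte[0]=D7: 2-byte lead, need 1 cont bytes. acc=0x17
Byte[1]=B0: continuation. acc=(acc<<6)|0x30=0x5F0
Completed: cp=U+05F0 (starts at byte 0)
Byte[2]=C4: 2-byte lead, need 1 cont bytes. acc=0x4
Byte[3]=8A: continuation. acc=(acc<<6)|0x0A=0x10A
Completed: cp=U+010A (starts at byte 2)
Byte[4]=F0: 4-byte lead, need 3 cont bytes. acc=0x0
Byte[5]=91: continuation. acc=(acc<<6)|0x11=0x11
Byte[6]=AC: continuation. acc=(acc<<6)|0x2C=0x46C
Byte[7]=AE: continuation. acc=(acc<<6)|0x2E=0x11B2E
Completed: cp=U+11B2E (starts at byte 4)
Byte[8]=3A: 1-byte ASCII. cp=U+003A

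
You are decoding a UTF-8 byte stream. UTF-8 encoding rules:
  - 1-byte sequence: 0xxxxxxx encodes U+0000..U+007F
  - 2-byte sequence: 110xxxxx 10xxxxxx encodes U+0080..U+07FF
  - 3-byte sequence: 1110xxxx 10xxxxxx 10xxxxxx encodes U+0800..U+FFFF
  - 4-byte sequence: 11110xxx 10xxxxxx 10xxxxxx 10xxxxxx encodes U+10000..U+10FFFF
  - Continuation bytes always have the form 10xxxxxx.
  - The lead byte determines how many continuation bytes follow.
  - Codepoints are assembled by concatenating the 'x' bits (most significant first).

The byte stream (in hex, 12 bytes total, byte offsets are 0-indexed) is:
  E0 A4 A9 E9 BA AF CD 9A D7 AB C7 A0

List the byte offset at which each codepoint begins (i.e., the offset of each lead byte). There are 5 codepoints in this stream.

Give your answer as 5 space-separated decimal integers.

Byte[0]=E0: 3-byte lead, need 2 cont bytes. acc=0x0
Byte[1]=A4: continuation. acc=(acc<<6)|0x24=0x24
Byte[2]=A9: continuation. acc=(acc<<6)|0x29=0x929
Completed: cp=U+0929 (starts at byte 0)
Byte[3]=E9: 3-byte lead, need 2 cont bytes. acc=0x9
Byte[4]=BA: continuation. acc=(acc<<6)|0x3A=0x27A
Byte[5]=AF: continuation. acc=(acc<<6)|0x2F=0x9EAF
Completed: cp=U+9EAF (starts at byte 3)
Byte[6]=CD: 2-byte lead, need 1 cont bytes. acc=0xD
Byte[7]=9A: continuation. acc=(acc<<6)|0x1A=0x35A
Completed: cp=U+035A (starts at byte 6)
Byte[8]=D7: 2-byte lead, need 1 cont bytes. acc=0x17
Byte[9]=AB: continuation. acc=(acc<<6)|0x2B=0x5EB
Completed: cp=U+05EB (starts at byte 8)
Byte[10]=C7: 2-byte lead, need 1 cont bytes. acc=0x7
Byte[11]=A0: continuation. acc=(acc<<6)|0x20=0x1E0
Completed: cp=U+01E0 (starts at byte 10)

Answer: 0 3 6 8 10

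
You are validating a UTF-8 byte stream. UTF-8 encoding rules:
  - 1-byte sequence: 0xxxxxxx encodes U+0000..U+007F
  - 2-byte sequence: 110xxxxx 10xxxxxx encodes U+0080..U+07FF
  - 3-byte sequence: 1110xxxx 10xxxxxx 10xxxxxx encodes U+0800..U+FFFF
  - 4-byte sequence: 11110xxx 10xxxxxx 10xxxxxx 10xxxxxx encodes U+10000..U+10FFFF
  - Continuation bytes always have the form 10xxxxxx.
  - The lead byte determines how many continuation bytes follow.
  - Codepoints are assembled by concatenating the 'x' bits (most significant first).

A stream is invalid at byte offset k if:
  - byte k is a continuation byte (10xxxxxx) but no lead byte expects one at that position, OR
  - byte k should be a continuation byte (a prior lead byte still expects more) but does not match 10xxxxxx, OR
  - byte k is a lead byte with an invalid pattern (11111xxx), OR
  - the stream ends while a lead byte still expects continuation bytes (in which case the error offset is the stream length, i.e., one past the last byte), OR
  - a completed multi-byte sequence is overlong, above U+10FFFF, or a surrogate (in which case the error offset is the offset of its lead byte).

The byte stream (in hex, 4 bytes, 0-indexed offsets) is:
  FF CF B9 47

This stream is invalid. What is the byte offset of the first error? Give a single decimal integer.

Answer: 0

Derivation:
Byte[0]=FF: INVALID lead byte (not 0xxx/110x/1110/11110)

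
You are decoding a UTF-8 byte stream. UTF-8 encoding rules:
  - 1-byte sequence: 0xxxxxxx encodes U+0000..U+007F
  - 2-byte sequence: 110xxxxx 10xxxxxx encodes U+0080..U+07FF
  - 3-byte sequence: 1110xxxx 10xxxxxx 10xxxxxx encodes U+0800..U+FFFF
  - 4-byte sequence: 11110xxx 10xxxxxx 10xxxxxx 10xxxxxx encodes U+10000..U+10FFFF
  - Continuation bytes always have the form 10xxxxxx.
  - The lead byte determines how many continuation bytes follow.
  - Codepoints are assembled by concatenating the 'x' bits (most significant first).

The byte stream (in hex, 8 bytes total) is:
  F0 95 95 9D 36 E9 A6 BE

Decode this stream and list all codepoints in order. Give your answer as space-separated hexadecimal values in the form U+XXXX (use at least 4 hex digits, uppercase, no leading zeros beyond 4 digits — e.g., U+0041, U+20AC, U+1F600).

Byte[0]=F0: 4-byte lead, need 3 cont bytes. acc=0x0
Byte[1]=95: continuation. acc=(acc<<6)|0x15=0x15
Byte[2]=95: continuation. acc=(acc<<6)|0x15=0x555
Byte[3]=9D: continuation. acc=(acc<<6)|0x1D=0x1555D
Completed: cp=U+1555D (starts at byte 0)
Byte[4]=36: 1-byte ASCII. cp=U+0036
Byte[5]=E9: 3-byte lead, need 2 cont bytes. acc=0x9
Byte[6]=A6: continuation. acc=(acc<<6)|0x26=0x266
Byte[7]=BE: continuation. acc=(acc<<6)|0x3E=0x99BE
Completed: cp=U+99BE (starts at byte 5)

Answer: U+1555D U+0036 U+99BE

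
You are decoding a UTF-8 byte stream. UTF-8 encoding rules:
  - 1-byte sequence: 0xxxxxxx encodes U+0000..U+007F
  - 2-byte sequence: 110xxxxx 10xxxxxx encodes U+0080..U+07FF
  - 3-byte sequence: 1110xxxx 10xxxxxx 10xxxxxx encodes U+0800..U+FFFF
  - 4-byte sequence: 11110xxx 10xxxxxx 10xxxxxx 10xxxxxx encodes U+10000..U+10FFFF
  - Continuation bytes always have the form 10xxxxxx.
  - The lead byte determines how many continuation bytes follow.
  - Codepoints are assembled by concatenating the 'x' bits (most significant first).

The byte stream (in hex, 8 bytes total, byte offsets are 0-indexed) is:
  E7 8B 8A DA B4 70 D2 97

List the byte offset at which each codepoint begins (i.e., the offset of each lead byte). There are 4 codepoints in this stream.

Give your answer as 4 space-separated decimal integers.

Answer: 0 3 5 6

Derivation:
Byte[0]=E7: 3-byte lead, need 2 cont bytes. acc=0x7
Byte[1]=8B: continuation. acc=(acc<<6)|0x0B=0x1CB
Byte[2]=8A: continuation. acc=(acc<<6)|0x0A=0x72CA
Completed: cp=U+72CA (starts at byte 0)
Byte[3]=DA: 2-byte lead, need 1 cont bytes. acc=0x1A
Byte[4]=B4: continuation. acc=(acc<<6)|0x34=0x6B4
Completed: cp=U+06B4 (starts at byte 3)
Byte[5]=70: 1-byte ASCII. cp=U+0070
Byte[6]=D2: 2-byte lead, need 1 cont bytes. acc=0x12
Byte[7]=97: continuation. acc=(acc<<6)|0x17=0x497
Completed: cp=U+0497 (starts at byte 6)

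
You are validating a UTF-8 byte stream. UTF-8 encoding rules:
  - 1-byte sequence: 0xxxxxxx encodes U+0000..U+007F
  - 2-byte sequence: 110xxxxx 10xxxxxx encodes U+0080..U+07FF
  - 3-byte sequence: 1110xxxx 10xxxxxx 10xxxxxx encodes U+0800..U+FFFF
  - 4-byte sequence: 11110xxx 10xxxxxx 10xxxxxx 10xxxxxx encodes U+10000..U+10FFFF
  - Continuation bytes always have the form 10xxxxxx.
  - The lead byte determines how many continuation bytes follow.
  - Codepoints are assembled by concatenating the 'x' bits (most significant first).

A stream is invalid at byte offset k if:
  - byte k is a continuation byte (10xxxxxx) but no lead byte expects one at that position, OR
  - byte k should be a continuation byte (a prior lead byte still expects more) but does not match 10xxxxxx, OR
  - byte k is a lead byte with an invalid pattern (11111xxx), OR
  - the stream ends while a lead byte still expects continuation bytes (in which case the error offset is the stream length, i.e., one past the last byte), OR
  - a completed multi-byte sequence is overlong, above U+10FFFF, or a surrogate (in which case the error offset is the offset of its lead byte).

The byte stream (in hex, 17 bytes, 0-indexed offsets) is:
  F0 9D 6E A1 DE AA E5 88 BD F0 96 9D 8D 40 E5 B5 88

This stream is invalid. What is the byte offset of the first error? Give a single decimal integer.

Answer: 2

Derivation:
Byte[0]=F0: 4-byte lead, need 3 cont bytes. acc=0x0
Byte[1]=9D: continuation. acc=(acc<<6)|0x1D=0x1D
Byte[2]=6E: expected 10xxxxxx continuation. INVALID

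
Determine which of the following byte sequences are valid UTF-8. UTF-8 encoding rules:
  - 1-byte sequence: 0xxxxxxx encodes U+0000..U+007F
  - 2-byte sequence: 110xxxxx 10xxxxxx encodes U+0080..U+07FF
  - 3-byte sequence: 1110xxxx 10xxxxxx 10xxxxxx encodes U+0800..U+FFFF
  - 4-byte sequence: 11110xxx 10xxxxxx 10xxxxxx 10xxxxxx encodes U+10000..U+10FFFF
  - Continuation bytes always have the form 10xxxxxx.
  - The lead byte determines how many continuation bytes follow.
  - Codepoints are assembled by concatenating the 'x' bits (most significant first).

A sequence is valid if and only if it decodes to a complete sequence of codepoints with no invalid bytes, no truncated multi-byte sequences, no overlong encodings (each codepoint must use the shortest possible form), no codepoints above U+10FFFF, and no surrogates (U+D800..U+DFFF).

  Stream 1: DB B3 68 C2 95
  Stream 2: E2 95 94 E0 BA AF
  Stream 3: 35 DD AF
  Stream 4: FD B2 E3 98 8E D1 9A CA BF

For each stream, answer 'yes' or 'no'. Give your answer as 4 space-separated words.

Answer: yes yes yes no

Derivation:
Stream 1: decodes cleanly. VALID
Stream 2: decodes cleanly. VALID
Stream 3: decodes cleanly. VALID
Stream 4: error at byte offset 0. INVALID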